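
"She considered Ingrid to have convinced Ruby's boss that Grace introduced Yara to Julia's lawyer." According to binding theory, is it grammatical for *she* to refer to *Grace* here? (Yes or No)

*Grace* is an R-expression; Principle C requires it to be free (not bound by any c-commanding expression).
— she: subject of the matrix clause; the pronoun c-commands the R-expression — coreference blocked (Principle C).

No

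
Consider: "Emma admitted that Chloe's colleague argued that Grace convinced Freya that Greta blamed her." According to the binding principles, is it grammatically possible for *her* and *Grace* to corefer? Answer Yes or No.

*her* is a pronoun; Principle B requires it to be free in its binding domain — the clause headed by 'blamed'.
— Grace: subject of the clause headed by 'convinced'; c-commands the pronoun but lies outside its binding domain — allowed.

Yes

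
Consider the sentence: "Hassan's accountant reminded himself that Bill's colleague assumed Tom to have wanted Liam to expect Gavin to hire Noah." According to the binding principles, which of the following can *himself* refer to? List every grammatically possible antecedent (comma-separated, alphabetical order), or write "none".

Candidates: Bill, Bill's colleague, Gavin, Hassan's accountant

Hassan's accountant

*himself* is a reflexive; Principle A requires it to be bound within its binding domain — the matrix clause.
— Bill: possessor inside the subject DP of the clause headed by 'assumed'; does not c-command the reflexive — cannot bind it (Principle A).
— Bill's colleague: subject of the clause headed by 'assumed'; does not c-command the reflexive — cannot bind it (Principle A).
— Gavin: subject of the clause headed by 'hire'; does not c-command the reflexive — cannot bind it (Principle A).
— Hassan's accountant: subject of the matrix clause; c-commands the reflexive within its binding domain — allowed (Principle A).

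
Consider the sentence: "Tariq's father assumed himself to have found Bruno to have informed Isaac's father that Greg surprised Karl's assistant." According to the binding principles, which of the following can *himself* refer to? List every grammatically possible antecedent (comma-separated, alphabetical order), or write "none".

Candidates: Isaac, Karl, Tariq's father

*himself* is a reflexive; Principle A requires it to be bound within its binding domain — the matrix clause.
— Isaac: possessor inside the object DP of the clause headed by 'informed'; does not c-command the reflexive — cannot bind it (Principle A).
— Karl: possessor inside the object DP of the clause headed by 'surprised'; does not c-command the reflexive — cannot bind it (Principle A).
— Tariq's father: subject of the matrix clause; c-commands the reflexive within its binding domain — allowed (Principle A).

Tariq's father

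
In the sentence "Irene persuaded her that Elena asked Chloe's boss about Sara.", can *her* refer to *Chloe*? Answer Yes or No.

*her* is a pronoun; Principle B requires it to be free in its binding domain — the matrix clause.
— Chloe: possessor inside the object DP of the clause headed by 'asked'; is c-commanded by the pronoun; coreference would bind this R-expression — blocked (Principle C).

No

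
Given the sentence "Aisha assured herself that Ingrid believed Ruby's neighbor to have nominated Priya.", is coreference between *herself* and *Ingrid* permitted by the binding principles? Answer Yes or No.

*herself* is a reflexive; Principle A requires it to be bound within its binding domain — the matrix clause.
— Ingrid: subject of the clause headed by 'believed'; does not c-command the reflexive — cannot bind it (Principle A).

No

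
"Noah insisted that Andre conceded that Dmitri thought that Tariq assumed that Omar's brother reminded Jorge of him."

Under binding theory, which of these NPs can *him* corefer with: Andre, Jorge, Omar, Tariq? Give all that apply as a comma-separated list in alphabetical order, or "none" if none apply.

Andre, Omar, Tariq

*him* is a pronoun; Principle B requires it to be free in its binding domain — the clause headed by 'reminded'.
— Andre: subject of the clause headed by 'conceded'; c-commands the pronoun but lies outside its binding domain — allowed.
— Jorge: object of the clause headed by 'reminded'; c-commands the pronoun within its binding domain — blocked (Principle B).
— Omar: possessor inside the subject DP of the clause headed by 'reminded'; does not c-command the pronoun — Principle B does not apply; allowed.
— Tariq: subject of the clause headed by 'assumed'; c-commands the pronoun but lies outside its binding domain — allowed.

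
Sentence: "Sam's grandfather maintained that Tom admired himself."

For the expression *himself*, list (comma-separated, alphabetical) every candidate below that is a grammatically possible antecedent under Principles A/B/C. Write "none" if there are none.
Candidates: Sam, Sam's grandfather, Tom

*himself* is a reflexive; Principle A requires it to be bound within its binding domain — the clause headed by 'admired'.
— Sam: possessor inside the subject DP of the matrix clause; does not c-command the reflexive — cannot bind it (Principle A).
— Sam's grandfather: subject of the matrix clause; c-commands the reflexive but lies outside its binding domain — cannot bind it (Principle A).
— Tom: subject of the clause headed by 'admired'; c-commands the reflexive within its binding domain — allowed (Principle A).

Tom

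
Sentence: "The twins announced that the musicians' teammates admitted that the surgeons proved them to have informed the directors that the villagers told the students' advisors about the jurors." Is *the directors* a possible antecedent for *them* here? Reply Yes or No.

No

*them* is a pronoun; Principle B requires it to be free in its binding domain — the clause headed by 'proved'.
— the directors: object of the clause headed by 'informed'; is c-commanded by the pronoun; coreference would bind this R-expression — blocked (Principle C).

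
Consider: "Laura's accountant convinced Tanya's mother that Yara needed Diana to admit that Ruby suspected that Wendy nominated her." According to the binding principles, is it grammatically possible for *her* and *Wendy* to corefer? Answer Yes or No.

No

*her* is a pronoun; Principle B requires it to be free in its binding domain — the clause headed by 'nominated'.
— Wendy: subject of the clause headed by 'nominated'; c-commands the pronoun within its binding domain — blocked (Principle B).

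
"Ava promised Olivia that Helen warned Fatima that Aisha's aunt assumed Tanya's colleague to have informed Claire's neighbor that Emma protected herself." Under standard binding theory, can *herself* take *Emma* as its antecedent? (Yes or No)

Yes

*herself* is a reflexive; Principle A requires it to be bound within its binding domain — the clause headed by 'protected'.
— Emma: subject of the clause headed by 'protected'; c-commands the reflexive within its binding domain — allowed (Principle A).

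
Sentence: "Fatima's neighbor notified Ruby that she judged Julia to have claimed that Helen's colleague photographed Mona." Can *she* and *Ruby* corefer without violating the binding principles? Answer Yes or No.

*Ruby* is an R-expression; Principle C requires it to be free (not bound by any c-commanding expression).
— she: subject of the clause headed by 'judged'; the pronoun does not c-command the R-expression — coreference allowed.

Yes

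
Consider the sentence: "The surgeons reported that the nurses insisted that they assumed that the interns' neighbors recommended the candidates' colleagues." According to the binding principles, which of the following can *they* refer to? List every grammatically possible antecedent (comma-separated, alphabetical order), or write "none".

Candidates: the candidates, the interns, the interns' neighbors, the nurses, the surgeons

the nurses, the surgeons

*they* is a pronoun; Principle B requires it to be free in its binding domain — the clause headed by 'assumed'.
— the candidates: possessor inside the object DP of the clause headed by 'recommended'; is c-commanded by the pronoun; coreference would bind this R-expression — blocked (Principle C).
— the interns: possessor inside the subject DP of the clause headed by 'recommended'; is c-commanded by the pronoun; coreference would bind this R-expression — blocked (Principle C).
— the interns' neighbors: subject of the clause headed by 'recommended'; is c-commanded by the pronoun; coreference would bind this R-expression — blocked (Principle C).
— the nurses: subject of the clause headed by 'insisted'; c-commands the pronoun but lies outside its binding domain — allowed.
— the surgeons: subject of the matrix clause; c-commands the pronoun but lies outside its binding domain — allowed.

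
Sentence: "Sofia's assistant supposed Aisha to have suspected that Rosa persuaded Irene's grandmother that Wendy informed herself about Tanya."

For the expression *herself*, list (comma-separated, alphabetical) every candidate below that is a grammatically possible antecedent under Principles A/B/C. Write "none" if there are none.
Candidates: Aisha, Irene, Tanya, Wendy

Wendy

*herself* is a reflexive; Principle A requires it to be bound within its binding domain — the clause headed by 'informed'.
— Aisha: subject of the clause headed by 'suspected'; c-commands the reflexive but lies outside its binding domain — cannot bind it (Principle A).
— Irene: possessor inside the object DP of the clause headed by 'persuaded'; does not c-command the reflexive — cannot bind it (Principle A).
— Tanya: second object of the clause headed by 'informed'; does not c-command the reflexive — cannot bind it (Principle A).
— Wendy: subject of the clause headed by 'informed'; c-commands the reflexive within its binding domain — allowed (Principle A).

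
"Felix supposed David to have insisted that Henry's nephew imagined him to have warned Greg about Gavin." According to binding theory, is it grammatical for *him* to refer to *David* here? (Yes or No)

Yes

*David* is an R-expression; Principle C requires it to be free (not bound by any c-commanding expression).
— him: subject of the clause headed by 'warned'; the pronoun does not c-command the R-expression — coreference allowed.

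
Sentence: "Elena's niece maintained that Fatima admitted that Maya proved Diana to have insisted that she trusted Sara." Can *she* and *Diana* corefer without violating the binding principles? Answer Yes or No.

*Diana* is an R-expression; Principle C requires it to be free (not bound by any c-commanding expression).
— she: subject of the clause headed by 'trusted'; the pronoun does not c-command the R-expression — coreference allowed.

Yes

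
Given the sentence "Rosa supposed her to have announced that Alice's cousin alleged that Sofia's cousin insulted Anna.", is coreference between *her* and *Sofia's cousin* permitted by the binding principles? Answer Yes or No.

*her* is a pronoun; Principle B requires it to be free in its binding domain — the matrix clause.
— Sofia's cousin: subject of the clause headed by 'insulted'; is c-commanded by the pronoun; coreference would bind this R-expression — blocked (Principle C).

No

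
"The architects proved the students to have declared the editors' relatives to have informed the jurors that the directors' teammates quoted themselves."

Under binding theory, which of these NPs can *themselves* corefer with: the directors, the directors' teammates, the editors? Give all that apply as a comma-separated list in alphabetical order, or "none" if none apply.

the directors' teammates

*themselves* is a reflexive; Principle A requires it to be bound within its binding domain — the clause headed by 'quoted'.
— the directors: possessor inside the subject DP of the clause headed by 'quoted'; does not c-command the reflexive — cannot bind it (Principle A).
— the directors' teammates: subject of the clause headed by 'quoted'; c-commands the reflexive within its binding domain — allowed (Principle A).
— the editors: possessor inside the subject DP of the clause headed by 'informed'; does not c-command the reflexive — cannot bind it (Principle A).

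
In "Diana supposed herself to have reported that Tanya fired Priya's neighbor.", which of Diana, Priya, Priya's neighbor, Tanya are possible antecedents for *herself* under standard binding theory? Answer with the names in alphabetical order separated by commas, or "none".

Diana

*herself* is a reflexive; Principle A requires it to be bound within its binding domain — the matrix clause.
— Diana: subject of the matrix clause; c-commands the reflexive within its binding domain — allowed (Principle A).
— Priya: possessor inside the object DP of the clause headed by 'fired'; does not c-command the reflexive — cannot bind it (Principle A).
— Priya's neighbor: object of the clause headed by 'fired'; does not c-command the reflexive — cannot bind it (Principle A).
— Tanya: subject of the clause headed by 'fired'; does not c-command the reflexive — cannot bind it (Principle A).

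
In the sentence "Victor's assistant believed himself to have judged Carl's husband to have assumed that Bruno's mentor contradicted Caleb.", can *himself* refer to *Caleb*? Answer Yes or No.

No

*himself* is a reflexive; Principle A requires it to be bound within its binding domain — the matrix clause.
— Caleb: object of the clause headed by 'contradicted'; does not c-command the reflexive — cannot bind it (Principle A).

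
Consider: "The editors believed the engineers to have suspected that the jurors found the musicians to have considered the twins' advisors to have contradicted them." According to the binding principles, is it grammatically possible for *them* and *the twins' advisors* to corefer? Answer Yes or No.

No

*them* is a pronoun; Principle B requires it to be free in its binding domain — the clause headed by 'contradicted'.
— the twins' advisors: subject of the clause headed by 'contradicted'; c-commands the pronoun within its binding domain — blocked (Principle B).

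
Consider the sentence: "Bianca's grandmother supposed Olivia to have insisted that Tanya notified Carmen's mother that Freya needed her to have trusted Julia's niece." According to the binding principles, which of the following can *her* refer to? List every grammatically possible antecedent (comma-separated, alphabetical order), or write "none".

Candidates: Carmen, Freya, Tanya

*her* is a pronoun; Principle B requires it to be free in its binding domain — the clause headed by 'needed'.
— Carmen: possessor inside the object DP of the clause headed by 'notified'; does not c-command the pronoun — Principle B does not apply; allowed.
— Freya: subject of the clause headed by 'needed'; c-commands the pronoun within its binding domain — blocked (Principle B).
— Tanya: subject of the clause headed by 'notified'; c-commands the pronoun but lies outside its binding domain — allowed.

Carmen, Tanya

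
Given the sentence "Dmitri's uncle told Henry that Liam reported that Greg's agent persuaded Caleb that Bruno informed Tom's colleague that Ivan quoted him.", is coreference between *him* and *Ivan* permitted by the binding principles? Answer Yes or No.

No

*him* is a pronoun; Principle B requires it to be free in its binding domain — the clause headed by 'quoted'.
— Ivan: subject of the clause headed by 'quoted'; c-commands the pronoun within its binding domain — blocked (Principle B).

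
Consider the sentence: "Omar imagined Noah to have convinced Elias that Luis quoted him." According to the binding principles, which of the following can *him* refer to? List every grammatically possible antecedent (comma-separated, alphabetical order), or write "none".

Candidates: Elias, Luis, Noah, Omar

Elias, Noah, Omar

*him* is a pronoun; Principle B requires it to be free in its binding domain — the clause headed by 'quoted'.
— Elias: object of the clause headed by 'convinced'; c-commands the pronoun but lies outside its binding domain — allowed.
— Luis: subject of the clause headed by 'quoted'; c-commands the pronoun within its binding domain — blocked (Principle B).
— Noah: subject of the clause headed by 'convinced'; c-commands the pronoun but lies outside its binding domain — allowed.
— Omar: subject of the matrix clause; c-commands the pronoun but lies outside its binding domain — allowed.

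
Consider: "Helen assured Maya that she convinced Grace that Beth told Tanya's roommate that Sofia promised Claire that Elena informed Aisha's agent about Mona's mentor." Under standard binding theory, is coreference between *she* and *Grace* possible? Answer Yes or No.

No

*Grace* is an R-expression; Principle C requires it to be free (not bound by any c-commanding expression).
— she: subject of the clause headed by 'convinced'; the pronoun c-commands the R-expression — coreference blocked (Principle C).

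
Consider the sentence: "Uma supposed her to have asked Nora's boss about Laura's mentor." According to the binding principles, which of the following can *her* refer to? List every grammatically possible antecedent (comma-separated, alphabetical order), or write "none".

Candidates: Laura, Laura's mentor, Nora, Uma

none

*her* is a pronoun; Principle B requires it to be free in its binding domain — the matrix clause.
— Laura: possessor inside the second object DP of the clause headed by 'asked'; is c-commanded by the pronoun; coreference would bind this R-expression — blocked (Principle C).
— Laura's mentor: second object of the clause headed by 'asked'; is c-commanded by the pronoun; coreference would bind this R-expression — blocked (Principle C).
— Nora: possessor inside the object DP of the clause headed by 'asked'; is c-commanded by the pronoun; coreference would bind this R-expression — blocked (Principle C).
— Uma: subject of the matrix clause; c-commands the pronoun within its binding domain — blocked (Principle B).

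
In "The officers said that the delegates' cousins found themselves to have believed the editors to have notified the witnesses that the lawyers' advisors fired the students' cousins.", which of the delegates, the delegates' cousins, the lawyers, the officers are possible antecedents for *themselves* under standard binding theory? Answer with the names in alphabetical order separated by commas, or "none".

*themselves* is a reflexive; Principle A requires it to be bound within its binding domain — the clause headed by 'found'.
— the delegates: possessor inside the subject DP of the clause headed by 'found'; does not c-command the reflexive — cannot bind it (Principle A).
— the delegates' cousins: subject of the clause headed by 'found'; c-commands the reflexive within its binding domain — allowed (Principle A).
— the lawyers: possessor inside the subject DP of the clause headed by 'fired'; does not c-command the reflexive — cannot bind it (Principle A).
— the officers: subject of the matrix clause; c-commands the reflexive but lies outside its binding domain — cannot bind it (Principle A).

the delegates' cousins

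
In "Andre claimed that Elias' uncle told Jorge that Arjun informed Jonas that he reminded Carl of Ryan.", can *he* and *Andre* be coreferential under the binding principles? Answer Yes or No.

*Andre* is an R-expression; Principle C requires it to be free (not bound by any c-commanding expression).
— he: subject of the clause headed by 'reminded'; the pronoun does not c-command the R-expression — coreference allowed.

Yes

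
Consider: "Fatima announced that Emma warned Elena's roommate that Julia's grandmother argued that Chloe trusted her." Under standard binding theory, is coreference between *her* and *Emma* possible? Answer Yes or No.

*Emma* is an R-expression; Principle C requires it to be free (not bound by any c-commanding expression).
— her: object of the clause headed by 'trusted'; the pronoun does not c-command the R-expression — coreference allowed.

Yes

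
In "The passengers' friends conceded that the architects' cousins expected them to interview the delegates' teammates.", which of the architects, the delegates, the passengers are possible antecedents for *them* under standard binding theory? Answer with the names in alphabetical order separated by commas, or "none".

*them* is a pronoun; Principle B requires it to be free in its binding domain — the clause headed by 'expected'.
— the architects: possessor inside the subject DP of the clause headed by 'expected'; does not c-command the pronoun — Principle B does not apply; allowed.
— the delegates: possessor inside the object DP of the clause headed by 'interview'; is c-commanded by the pronoun; coreference would bind this R-expression — blocked (Principle C).
— the passengers: possessor inside the subject DP of the matrix clause; does not c-command the pronoun — Principle B does not apply; allowed.

the architects, the passengers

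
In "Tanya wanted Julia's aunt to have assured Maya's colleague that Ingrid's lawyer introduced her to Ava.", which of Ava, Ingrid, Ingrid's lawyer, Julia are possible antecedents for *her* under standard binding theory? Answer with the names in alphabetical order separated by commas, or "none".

Ingrid, Julia

*her* is a pronoun; Principle B requires it to be free in its binding domain — the clause headed by 'introduced'.
— Ava: second object of the clause headed by 'introduced'; is c-commanded by the pronoun; coreference would bind this R-expression — blocked (Principle C).
— Ingrid: possessor inside the subject DP of the clause headed by 'introduced'; does not c-command the pronoun — Principle B does not apply; allowed.
— Ingrid's lawyer: subject of the clause headed by 'introduced'; c-commands the pronoun within its binding domain — blocked (Principle B).
— Julia: possessor inside the subject DP of the clause headed by 'assured'; does not c-command the pronoun — Principle B does not apply; allowed.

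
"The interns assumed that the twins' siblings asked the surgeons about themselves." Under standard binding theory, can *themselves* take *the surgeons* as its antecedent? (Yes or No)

*themselves* is a reflexive; Principle A requires it to be bound within its binding domain — the clause headed by 'asked'.
— the surgeons: object of the clause headed by 'asked'; c-commands the reflexive within its binding domain — allowed (Principle A).

Yes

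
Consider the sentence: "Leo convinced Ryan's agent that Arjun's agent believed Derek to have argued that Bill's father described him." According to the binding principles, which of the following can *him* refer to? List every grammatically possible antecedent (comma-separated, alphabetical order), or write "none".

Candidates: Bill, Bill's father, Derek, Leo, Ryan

*him* is a pronoun; Principle B requires it to be free in its binding domain — the clause headed by 'described'.
— Bill: possessor inside the subject DP of the clause headed by 'described'; does not c-command the pronoun — Principle B does not apply; allowed.
— Bill's father: subject of the clause headed by 'described'; c-commands the pronoun within its binding domain — blocked (Principle B).
— Derek: subject of the clause headed by 'argued'; c-commands the pronoun but lies outside its binding domain — allowed.
— Leo: subject of the matrix clause; c-commands the pronoun but lies outside its binding domain — allowed.
— Ryan: possessor inside the object DP of the matrix clause; does not c-command the pronoun — Principle B does not apply; allowed.

Bill, Derek, Leo, Ryan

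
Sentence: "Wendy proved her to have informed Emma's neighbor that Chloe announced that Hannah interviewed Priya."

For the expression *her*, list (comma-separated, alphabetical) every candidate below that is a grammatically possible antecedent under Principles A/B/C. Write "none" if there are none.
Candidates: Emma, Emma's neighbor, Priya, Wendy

none

*her* is a pronoun; Principle B requires it to be free in its binding domain — the matrix clause.
— Emma: possessor inside the object DP of the clause headed by 'informed'; is c-commanded by the pronoun; coreference would bind this R-expression — blocked (Principle C).
— Emma's neighbor: object of the clause headed by 'informed'; is c-commanded by the pronoun; coreference would bind this R-expression — blocked (Principle C).
— Priya: object of the clause headed by 'interviewed'; is c-commanded by the pronoun; coreference would bind this R-expression — blocked (Principle C).
— Wendy: subject of the matrix clause; c-commands the pronoun within its binding domain — blocked (Principle B).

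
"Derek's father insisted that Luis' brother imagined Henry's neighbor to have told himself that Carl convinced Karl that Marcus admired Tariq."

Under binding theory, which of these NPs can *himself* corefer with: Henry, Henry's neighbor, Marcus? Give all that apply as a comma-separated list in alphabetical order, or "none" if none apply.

*himself* is a reflexive; Principle A requires it to be bound within its binding domain — the clause headed by 'told'.
— Henry: possessor inside the subject DP of the clause headed by 'told'; does not c-command the reflexive — cannot bind it (Principle A).
— Henry's neighbor: subject of the clause headed by 'told'; c-commands the reflexive within its binding domain — allowed (Principle A).
— Marcus: subject of the clause headed by 'admired'; does not c-command the reflexive — cannot bind it (Principle A).

Henry's neighbor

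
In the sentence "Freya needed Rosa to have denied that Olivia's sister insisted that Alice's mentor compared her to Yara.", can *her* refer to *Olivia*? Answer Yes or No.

*her* is a pronoun; Principle B requires it to be free in its binding domain — the clause headed by 'compared'.
— Olivia: possessor inside the subject DP of the clause headed by 'insisted'; does not c-command the pronoun — Principle B does not apply; allowed.

Yes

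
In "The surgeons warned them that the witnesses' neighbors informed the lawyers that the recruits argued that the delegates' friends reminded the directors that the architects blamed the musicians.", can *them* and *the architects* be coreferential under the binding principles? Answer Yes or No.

*the architects* is an R-expression; Principle C requires it to be free (not bound by any c-commanding expression).
— them: object of the matrix clause; the pronoun c-commands the R-expression — coreference blocked (Principle C).

No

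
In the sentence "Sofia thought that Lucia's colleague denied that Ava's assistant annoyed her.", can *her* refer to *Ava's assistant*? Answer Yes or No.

No

*her* is a pronoun; Principle B requires it to be free in its binding domain — the clause headed by 'annoyed'.
— Ava's assistant: subject of the clause headed by 'annoyed'; c-commands the pronoun within its binding domain — blocked (Principle B).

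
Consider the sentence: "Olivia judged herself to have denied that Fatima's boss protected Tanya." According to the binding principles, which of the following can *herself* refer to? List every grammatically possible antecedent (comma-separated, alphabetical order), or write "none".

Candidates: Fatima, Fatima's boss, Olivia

*herself* is a reflexive; Principle A requires it to be bound within its binding domain — the matrix clause.
— Fatima: possessor inside the subject DP of the clause headed by 'protected'; does not c-command the reflexive — cannot bind it (Principle A).
— Fatima's boss: subject of the clause headed by 'protected'; does not c-command the reflexive — cannot bind it (Principle A).
— Olivia: subject of the matrix clause; c-commands the reflexive within its binding domain — allowed (Principle A).

Olivia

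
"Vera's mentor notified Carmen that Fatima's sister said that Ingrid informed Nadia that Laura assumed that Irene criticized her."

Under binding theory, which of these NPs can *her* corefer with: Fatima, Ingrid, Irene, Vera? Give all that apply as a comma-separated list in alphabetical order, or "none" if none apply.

*her* is a pronoun; Principle B requires it to be free in its binding domain — the clause headed by 'criticized'.
— Fatima: possessor inside the subject DP of the clause headed by 'said'; does not c-command the pronoun — Principle B does not apply; allowed.
— Ingrid: subject of the clause headed by 'informed'; c-commands the pronoun but lies outside its binding domain — allowed.
— Irene: subject of the clause headed by 'criticized'; c-commands the pronoun within its binding domain — blocked (Principle B).
— Vera: possessor inside the subject DP of the matrix clause; does not c-command the pronoun — Principle B does not apply; allowed.

Fatima, Ingrid, Vera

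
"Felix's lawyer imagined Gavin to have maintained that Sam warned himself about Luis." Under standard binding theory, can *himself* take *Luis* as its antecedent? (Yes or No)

*himself* is a reflexive; Principle A requires it to be bound within its binding domain — the clause headed by 'warned'.
— Luis: second object of the clause headed by 'warned'; does not c-command the reflexive — cannot bind it (Principle A).

No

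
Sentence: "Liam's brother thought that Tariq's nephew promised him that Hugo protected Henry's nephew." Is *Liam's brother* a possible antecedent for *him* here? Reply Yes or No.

Yes

*him* is a pronoun; Principle B requires it to be free in its binding domain — the clause headed by 'promised'.
— Liam's brother: subject of the matrix clause; c-commands the pronoun but lies outside its binding domain — allowed.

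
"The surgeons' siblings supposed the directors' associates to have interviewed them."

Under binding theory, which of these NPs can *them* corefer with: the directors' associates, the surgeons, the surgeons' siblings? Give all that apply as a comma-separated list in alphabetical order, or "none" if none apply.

*them* is a pronoun; Principle B requires it to be free in its binding domain — the clause headed by 'interviewed'.
— the directors' associates: subject of the clause headed by 'interviewed'; c-commands the pronoun within its binding domain — blocked (Principle B).
— the surgeons: possessor inside the subject DP of the matrix clause; does not c-command the pronoun — Principle B does not apply; allowed.
— the surgeons' siblings: subject of the matrix clause; c-commands the pronoun but lies outside its binding domain — allowed.

the surgeons, the surgeons' siblings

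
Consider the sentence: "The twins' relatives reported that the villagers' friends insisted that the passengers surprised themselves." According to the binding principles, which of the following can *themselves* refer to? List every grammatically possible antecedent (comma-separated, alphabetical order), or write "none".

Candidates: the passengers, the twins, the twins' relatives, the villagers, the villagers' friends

*themselves* is a reflexive; Principle A requires it to be bound within its binding domain — the clause headed by 'surprised'.
— the passengers: subject of the clause headed by 'surprised'; c-commands the reflexive within its binding domain — allowed (Principle A).
— the twins: possessor inside the subject DP of the matrix clause; does not c-command the reflexive — cannot bind it (Principle A).
— the twins' relatives: subject of the matrix clause; c-commands the reflexive but lies outside its binding domain — cannot bind it (Principle A).
— the villagers: possessor inside the subject DP of the clause headed by 'insisted'; does not c-command the reflexive — cannot bind it (Principle A).
— the villagers' friends: subject of the clause headed by 'insisted'; c-commands the reflexive but lies outside its binding domain — cannot bind it (Principle A).

the passengers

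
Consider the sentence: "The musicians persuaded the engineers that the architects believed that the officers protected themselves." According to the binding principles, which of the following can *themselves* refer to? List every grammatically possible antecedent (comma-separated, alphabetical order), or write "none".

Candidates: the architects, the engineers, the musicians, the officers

the officers

*themselves* is a reflexive; Principle A requires it to be bound within its binding domain — the clause headed by 'protected'.
— the architects: subject of the clause headed by 'believed'; c-commands the reflexive but lies outside its binding domain — cannot bind it (Principle A).
— the engineers: object of the matrix clause; c-commands the reflexive but lies outside its binding domain — cannot bind it (Principle A).
— the musicians: subject of the matrix clause; c-commands the reflexive but lies outside its binding domain — cannot bind it (Principle A).
— the officers: subject of the clause headed by 'protected'; c-commands the reflexive within its binding domain — allowed (Principle A).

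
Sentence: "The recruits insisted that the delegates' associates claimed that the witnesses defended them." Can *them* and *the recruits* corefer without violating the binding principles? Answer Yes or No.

Yes

*the recruits* is an R-expression; Principle C requires it to be free (not bound by any c-commanding expression).
— them: object of the clause headed by 'defended'; the pronoun does not c-command the R-expression — coreference allowed.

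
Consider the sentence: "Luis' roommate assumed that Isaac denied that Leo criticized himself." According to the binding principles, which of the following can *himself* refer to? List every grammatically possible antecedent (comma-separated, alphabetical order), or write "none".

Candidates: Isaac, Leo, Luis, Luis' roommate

Leo

*himself* is a reflexive; Principle A requires it to be bound within its binding domain — the clause headed by 'criticized'.
— Isaac: subject of the clause headed by 'denied'; c-commands the reflexive but lies outside its binding domain — cannot bind it (Principle A).
— Leo: subject of the clause headed by 'criticized'; c-commands the reflexive within its binding domain — allowed (Principle A).
— Luis: possessor inside the subject DP of the matrix clause; does not c-command the reflexive — cannot bind it (Principle A).
— Luis' roommate: subject of the matrix clause; c-commands the reflexive but lies outside its binding domain — cannot bind it (Principle A).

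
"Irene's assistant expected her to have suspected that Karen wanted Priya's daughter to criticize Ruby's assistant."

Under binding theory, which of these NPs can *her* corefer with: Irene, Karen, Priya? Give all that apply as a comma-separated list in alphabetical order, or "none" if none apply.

Irene

*her* is a pronoun; Principle B requires it to be free in its binding domain — the matrix clause.
— Irene: possessor inside the subject DP of the matrix clause; does not c-command the pronoun — Principle B does not apply; allowed.
— Karen: subject of the clause headed by 'wanted'; is c-commanded by the pronoun; coreference would bind this R-expression — blocked (Principle C).
— Priya: possessor inside the subject DP of the clause headed by 'criticize'; is c-commanded by the pronoun; coreference would bind this R-expression — blocked (Principle C).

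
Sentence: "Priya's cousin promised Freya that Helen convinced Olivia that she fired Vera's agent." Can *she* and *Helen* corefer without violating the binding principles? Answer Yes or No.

*Helen* is an R-expression; Principle C requires it to be free (not bound by any c-commanding expression).
— she: subject of the clause headed by 'fired'; the pronoun does not c-command the R-expression — coreference allowed.

Yes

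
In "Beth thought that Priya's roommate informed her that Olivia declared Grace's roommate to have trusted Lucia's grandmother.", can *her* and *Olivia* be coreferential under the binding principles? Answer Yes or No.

No

*Olivia* is an R-expression; Principle C requires it to be free (not bound by any c-commanding expression).
— her: object of the clause headed by 'informed'; the pronoun c-commands the R-expression — coreference blocked (Principle C).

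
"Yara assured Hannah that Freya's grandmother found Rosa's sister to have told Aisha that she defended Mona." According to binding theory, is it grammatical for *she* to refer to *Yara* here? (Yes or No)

*Yara* is an R-expression; Principle C requires it to be free (not bound by any c-commanding expression).
— she: subject of the clause headed by 'defended'; the pronoun does not c-command the R-expression — coreference allowed.

Yes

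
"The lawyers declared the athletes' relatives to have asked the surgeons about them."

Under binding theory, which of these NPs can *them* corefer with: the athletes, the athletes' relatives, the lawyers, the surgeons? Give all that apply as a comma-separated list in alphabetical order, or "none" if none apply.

the athletes, the lawyers

*them* is a pronoun; Principle B requires it to be free in its binding domain — the clause headed by 'asked'.
— the athletes: possessor inside the subject DP of the clause headed by 'asked'; does not c-command the pronoun — Principle B does not apply; allowed.
— the athletes' relatives: subject of the clause headed by 'asked'; c-commands the pronoun within its binding domain — blocked (Principle B).
— the lawyers: subject of the matrix clause; c-commands the pronoun but lies outside its binding domain — allowed.
— the surgeons: object of the clause headed by 'asked'; c-commands the pronoun within its binding domain — blocked (Principle B).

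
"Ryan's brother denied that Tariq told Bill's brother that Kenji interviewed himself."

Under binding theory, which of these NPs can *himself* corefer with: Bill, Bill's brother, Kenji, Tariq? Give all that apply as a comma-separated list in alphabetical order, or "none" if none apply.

Kenji

*himself* is a reflexive; Principle A requires it to be bound within its binding domain — the clause headed by 'interviewed'.
— Bill: possessor inside the object DP of the clause headed by 'told'; does not c-command the reflexive — cannot bind it (Principle A).
— Bill's brother: object of the clause headed by 'told'; c-commands the reflexive but lies outside its binding domain — cannot bind it (Principle A).
— Kenji: subject of the clause headed by 'interviewed'; c-commands the reflexive within its binding domain — allowed (Principle A).
— Tariq: subject of the clause headed by 'told'; c-commands the reflexive but lies outside its binding domain — cannot bind it (Principle A).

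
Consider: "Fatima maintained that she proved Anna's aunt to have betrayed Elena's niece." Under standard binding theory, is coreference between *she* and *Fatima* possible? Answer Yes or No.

*Fatima* is an R-expression; Principle C requires it to be free (not bound by any c-commanding expression).
— she: subject of the clause headed by 'proved'; the pronoun does not c-command the R-expression — coreference allowed.

Yes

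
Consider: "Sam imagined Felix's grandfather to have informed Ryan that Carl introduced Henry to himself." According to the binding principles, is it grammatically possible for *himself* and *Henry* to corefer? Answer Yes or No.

Yes

*himself* is a reflexive; Principle A requires it to be bound within its binding domain — the clause headed by 'introduced'.
— Henry: object of the clause headed by 'introduced'; c-commands the reflexive within its binding domain — allowed (Principle A).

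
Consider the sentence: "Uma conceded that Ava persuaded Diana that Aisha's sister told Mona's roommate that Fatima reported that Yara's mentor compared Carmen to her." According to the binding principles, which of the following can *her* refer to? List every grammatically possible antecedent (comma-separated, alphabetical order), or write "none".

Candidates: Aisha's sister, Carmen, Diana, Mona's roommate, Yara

Aisha's sister, Diana, Mona's roommate, Yara

*her* is a pronoun; Principle B requires it to be free in its binding domain — the clause headed by 'compared'.
— Aisha's sister: subject of the clause headed by 'told'; c-commands the pronoun but lies outside its binding domain — allowed.
— Carmen: object of the clause headed by 'compared'; c-commands the pronoun within its binding domain — blocked (Principle B).
— Diana: object of the clause headed by 'persuaded'; c-commands the pronoun but lies outside its binding domain — allowed.
— Mona's roommate: object of the clause headed by 'told'; c-commands the pronoun but lies outside its binding domain — allowed.
— Yara: possessor inside the subject DP of the clause headed by 'compared'; does not c-command the pronoun — Principle B does not apply; allowed.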